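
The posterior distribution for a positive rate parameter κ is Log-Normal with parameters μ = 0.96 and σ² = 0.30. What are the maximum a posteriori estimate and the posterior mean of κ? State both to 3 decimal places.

maximum a posteriori estimate = 1.935, posterior mean = 3.034

Mode = exp(μ − σ²) = exp(0.66) = 1.935.
Mean = exp(μ + σ²/2) = exp(1.110) = 3.034.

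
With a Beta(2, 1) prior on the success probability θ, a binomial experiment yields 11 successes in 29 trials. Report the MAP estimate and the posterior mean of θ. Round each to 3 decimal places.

θ_MAP = 0.400, E[θ|data] = 0.406

Posterior: Beta(2+11, 1+18) = Beta(13, 19).
Mode = (13−1)/(13+19−2) = 12/30 = 0.400.
Mean = 13/(13+19) = 13/32 = 0.406.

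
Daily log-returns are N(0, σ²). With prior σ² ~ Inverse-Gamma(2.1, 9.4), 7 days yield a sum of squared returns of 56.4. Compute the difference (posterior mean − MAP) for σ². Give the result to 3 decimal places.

Posterior: Inverse-Gamma(shape = 2.1+7/2 = 5.6, scale = 9.4+56.4/2 = 37.6).
Mode = β/(α+1) = 37.6/6.6 = 5.697.
Mean = β/(α−1) = 37.6/4.6 = 8.174.
Difference = 8.174 − 5.697 = 2.477.

2.477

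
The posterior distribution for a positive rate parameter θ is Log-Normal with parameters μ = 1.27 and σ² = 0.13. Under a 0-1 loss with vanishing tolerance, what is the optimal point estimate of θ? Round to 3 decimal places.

Mode = exp(μ − σ²) = exp(1.14) = 3.127.
Mean = exp(μ + σ²/2) = exp(1.335) = 3.800.
This is the posterior mode — the MAP estimate.

3.127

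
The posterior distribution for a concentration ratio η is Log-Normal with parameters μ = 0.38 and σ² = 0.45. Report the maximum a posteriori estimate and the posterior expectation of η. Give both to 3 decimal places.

Mode = exp(μ − σ²) = exp(-0.07) = 0.932.
Mean = exp(μ + σ²/2) = exp(0.605) = 1.831.

MAP: 0.932. Posterior mean: 1.831.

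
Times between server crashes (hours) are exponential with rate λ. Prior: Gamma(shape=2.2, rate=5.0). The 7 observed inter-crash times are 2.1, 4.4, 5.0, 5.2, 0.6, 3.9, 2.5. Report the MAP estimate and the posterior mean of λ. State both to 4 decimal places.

Σ times = 23.7. Posterior: Gamma(shape = 2.2+7 = 9.2, rate = 5.0+23.7 = 28.7).
Mode = (α−1)/β = 8.2/28.7 = 0.2857.
Mean = α/β = 9.2/28.7 = 0.3206.
The mean is pulled above the mode by the posterior's right skew.

MAP estimate = 0.2857, posterior mean = 0.3206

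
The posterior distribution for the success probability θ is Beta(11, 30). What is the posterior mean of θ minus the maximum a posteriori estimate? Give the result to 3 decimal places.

Mode = (11−1)/(11+30−2) = 10/39 = 0.256.
Mean = 11/(11+30) = 11/41 = 0.268.
Difference = 0.268 − 0.256 = 0.012.
Right-skewed posterior ⇒ mode < mean.

0.012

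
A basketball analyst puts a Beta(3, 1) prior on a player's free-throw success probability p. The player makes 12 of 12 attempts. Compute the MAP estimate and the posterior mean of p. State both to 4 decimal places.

Posterior: Beta(3+12, 1+0) = Beta(15, 1).
Since β = 1 ≤ 1 and α > 1, the Beta density is monotone increasing on [0,1]; the mode is at 1.
Mean = 15/(15+1) = 0.9375.
The mean is pulled below the mode by the posterior's left skew.

MAP: 1.0000. Posterior mean: 0.9375.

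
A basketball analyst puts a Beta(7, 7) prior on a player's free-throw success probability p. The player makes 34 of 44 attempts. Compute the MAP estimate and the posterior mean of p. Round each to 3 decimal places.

Posterior: Beta(7+34, 7+10) = Beta(41, 17).
Mode = (41−1)/(41+17−2) = 40/56 = 0.714.
Mean = 41/(41+17) = 41/58 = 0.707.
Mode > mean: the posterior has a left tail.

p_MAP = 0.714, E[p|data] = 0.707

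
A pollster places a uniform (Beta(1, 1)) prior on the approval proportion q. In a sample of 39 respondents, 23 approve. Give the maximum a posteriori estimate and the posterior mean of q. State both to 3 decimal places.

MAP = 0.590, posterior mean = 0.585

Posterior: Beta(1+23, 1+16) = Beta(24, 17).
Mode = (24−1)/(24+17−2) = 23/39 = 0.590.
Mean = 24/(24+17) = 24/41 = 0.585.
The mean is pulled below the mode by the posterior's left skew.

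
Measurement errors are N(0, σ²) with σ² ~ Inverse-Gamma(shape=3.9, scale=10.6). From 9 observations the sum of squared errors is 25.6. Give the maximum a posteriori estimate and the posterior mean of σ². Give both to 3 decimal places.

maximum a posteriori estimate = 2.489, posterior mean = 3.162

Posterior: Inverse-Gamma(shape = 3.9+9/2 = 8.4, scale = 10.6+25.6/2 = 23.4).
Mode = β/(α+1) = 23.4/9.4 = 2.489.
Mean = β/(α−1) = 23.4/7.4 = 3.162.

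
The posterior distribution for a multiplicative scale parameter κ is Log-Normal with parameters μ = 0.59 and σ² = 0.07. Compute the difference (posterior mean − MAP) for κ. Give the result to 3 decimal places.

0.186

Mode = exp(μ − σ²) = exp(0.52) = 1.682.
Mean = exp(μ + σ²/2) = exp(0.625) = 1.868.
Difference = 1.868 − 1.682 = 0.186.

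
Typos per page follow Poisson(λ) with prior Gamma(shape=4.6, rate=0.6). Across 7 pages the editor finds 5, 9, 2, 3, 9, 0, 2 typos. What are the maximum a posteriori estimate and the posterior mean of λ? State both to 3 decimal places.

MAP = 4.421; posterior mean = 4.553

Σ counts = 30. Posterior: Gamma(shape = 4.6+30 = 34.6, rate = 0.6+7 = 7.6).
Mode = (α−1)/β = 33.6/7.6 = 4.421.
Mean = α/β = 34.6/7.6 = 4.553.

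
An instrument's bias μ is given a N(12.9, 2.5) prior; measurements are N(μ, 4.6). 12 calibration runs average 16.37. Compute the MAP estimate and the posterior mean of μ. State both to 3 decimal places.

Posterior for μ is Normal. Precision-weighted mean: (1/2.5·12.9 + 12/4.6·16.37) / (1/2.5 + 12/4.6) = 15.909.
A Normal posterior is symmetric, so mode = mean.

MAP: 15.909. Posterior mean: 15.909.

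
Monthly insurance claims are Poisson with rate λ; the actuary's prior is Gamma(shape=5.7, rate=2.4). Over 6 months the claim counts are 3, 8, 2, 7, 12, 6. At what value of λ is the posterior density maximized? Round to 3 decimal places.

5.083

Σ counts = 38. Posterior: Gamma(shape = 5.7+38 = 43.7, rate = 2.4+6 = 8.4).
Mode = (α−1)/β = 42.7/8.4 = 5.083.
Mean = α/β = 43.7/8.4 = 5.202.
This is the posterior mode — the MAP estimate.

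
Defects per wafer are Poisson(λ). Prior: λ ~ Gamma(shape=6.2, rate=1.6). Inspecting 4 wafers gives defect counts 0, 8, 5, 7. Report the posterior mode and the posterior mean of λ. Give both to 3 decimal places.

Σ counts = 20. Posterior: Gamma(shape = 6.2+20 = 26.2, rate = 1.6+4 = 5.6).
Mode = (α−1)/β = 25.2/5.6 = 4.500.
Mean = α/β = 26.2/5.6 = 4.679.

λ_MAP = 4.500, E[λ|data] = 4.679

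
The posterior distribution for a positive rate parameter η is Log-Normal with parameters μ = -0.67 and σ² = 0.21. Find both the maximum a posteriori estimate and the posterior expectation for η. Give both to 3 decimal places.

maximum a posteriori estimate = 0.415, posterior expectation = 0.568

Mode = exp(μ − σ²) = exp(-0.88) = 0.415.
Mean = exp(μ + σ²/2) = exp(-0.565) = 0.568.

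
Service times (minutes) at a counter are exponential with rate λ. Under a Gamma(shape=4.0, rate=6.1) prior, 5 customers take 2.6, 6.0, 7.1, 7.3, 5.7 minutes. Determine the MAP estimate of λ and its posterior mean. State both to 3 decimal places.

Σ times = 28.7. Posterior: Gamma(shape = 4.0+5 = 9.0, rate = 6.1+28.7 = 34.8).
Mode = (α−1)/β = 8.0/34.8 = 0.230.
Mean = α/β = 9.0/34.8 = 0.259.
The mean is pulled above the mode by the posterior's right skew.

MAP estimate = 0.230, posterior mean = 0.259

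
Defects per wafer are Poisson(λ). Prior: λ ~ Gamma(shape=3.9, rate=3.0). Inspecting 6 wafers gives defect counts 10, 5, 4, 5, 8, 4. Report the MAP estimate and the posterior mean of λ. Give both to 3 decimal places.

MAP = 4.322; posterior mean = 4.433

Σ counts = 36. Posterior: Gamma(shape = 3.9+36 = 39.9, rate = 3.0+6 = 9.0).
Mode = (α−1)/β = 38.9/9.0 = 4.322.
Mean = α/β = 39.9/9.0 = 4.433.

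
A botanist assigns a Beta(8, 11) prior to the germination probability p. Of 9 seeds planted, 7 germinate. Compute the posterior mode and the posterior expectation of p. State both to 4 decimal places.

posterior mode = 0.5385, posterior expectation = 0.5357

Posterior: Beta(8+7, 11+2) = Beta(15, 13).
Mode = (15−1)/(15+13−2) = 14/26 = 0.5385.
Mean = 15/(15+13) = 15/28 = 0.5357.
The mean is pulled below the mode by the posterior's left skew.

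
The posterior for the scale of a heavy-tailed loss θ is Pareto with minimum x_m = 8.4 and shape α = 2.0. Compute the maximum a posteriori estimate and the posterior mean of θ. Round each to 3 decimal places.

MAP = 8.400; posterior mean = 16.800

The Pareto density is strictly decreasing on [x_m, ∞), so the mode is x_m = 8.400.
Mean = α·x_m/(α−1) = 2.0·8.4/1.0 = 16.800.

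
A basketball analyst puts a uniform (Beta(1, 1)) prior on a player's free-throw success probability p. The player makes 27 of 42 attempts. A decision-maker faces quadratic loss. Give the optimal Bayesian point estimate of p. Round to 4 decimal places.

Posterior: Beta(1+27, 1+15) = Beta(28, 16).
Mode = (28−1)/(28+16−2) = 27/42 = 0.6429.
With a flat prior the MAP equals the MLE, 27/42.
Mean = 28/(28+16) = 28/44 = 0.6364.
Quadratic loss ⇒ the optimal estimator is the posterior mean.

0.6364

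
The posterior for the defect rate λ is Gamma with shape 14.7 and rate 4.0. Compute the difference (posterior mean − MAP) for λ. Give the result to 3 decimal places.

Mode = (α−1)/β = 13.7/4.0 = 3.425.
Mean = α/β = 14.7/4.0 = 3.675.
Difference = 3.675 − 3.425 = 0.250.
Right-skewed posterior ⇒ mode < mean.

0.250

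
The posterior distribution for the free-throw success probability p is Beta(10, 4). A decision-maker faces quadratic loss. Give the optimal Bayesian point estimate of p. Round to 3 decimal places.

Mode = (10−1)/(10+4−2) = 9/12 = 0.750.
Mean = 10/(10+4) = 10/14 = 0.714.
Quadratic loss ⇒ the optimal estimator is the posterior mean.

0.714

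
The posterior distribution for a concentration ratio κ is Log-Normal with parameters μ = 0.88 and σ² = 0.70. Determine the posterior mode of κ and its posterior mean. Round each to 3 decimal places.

posterior mode = 1.197, posterior mean = 3.421

Mode = exp(μ − σ²) = exp(0.18) = 1.197.
Mean = exp(μ + σ²/2) = exp(1.230) = 3.421.
The posterior is right-skewed, so the mean exceeds the mode.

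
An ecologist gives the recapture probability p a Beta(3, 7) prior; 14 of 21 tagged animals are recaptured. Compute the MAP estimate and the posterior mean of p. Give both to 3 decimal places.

MAP: 0.552. Posterior mean: 0.548.

Posterior: Beta(3+14, 7+7) = Beta(17, 14).
Mode = (17−1)/(17+14−2) = 16/29 = 0.552.
Mean = 17/(17+14) = 17/31 = 0.548.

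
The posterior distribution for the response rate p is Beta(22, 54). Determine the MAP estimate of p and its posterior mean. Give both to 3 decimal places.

Mode = (22−1)/(22+54−2) = 21/74 = 0.284.
Mean = 22/(22+54) = 22/76 = 0.289.

MAP = 0.284, posterior mean = 0.289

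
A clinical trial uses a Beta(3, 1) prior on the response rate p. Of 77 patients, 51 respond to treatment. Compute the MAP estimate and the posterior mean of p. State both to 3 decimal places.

Posterior: Beta(3+51, 1+26) = Beta(54, 27).
Mode = (54−1)/(54+27−2) = 53/79 = 0.671.
Mean = 54/(54+27) = 54/81 = 0.667.

MAP estimate = 0.671, posterior mean = 0.667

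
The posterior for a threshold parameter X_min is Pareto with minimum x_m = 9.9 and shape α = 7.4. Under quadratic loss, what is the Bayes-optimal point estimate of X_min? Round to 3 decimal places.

11.447

The Pareto density is strictly decreasing on [x_m, ∞), so the mode is x_m = 9.900.
Mean = α·x_m/(α−1) = 7.4·9.9/6.4 = 11.447.
Quadratic loss ⇒ the optimal estimator is the posterior mean.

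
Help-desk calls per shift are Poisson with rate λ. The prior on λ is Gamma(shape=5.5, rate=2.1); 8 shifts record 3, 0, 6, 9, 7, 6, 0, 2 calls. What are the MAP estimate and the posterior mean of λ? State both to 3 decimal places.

Σ counts = 33. Posterior: Gamma(shape = 5.5+33 = 38.5, rate = 2.1+8 = 10.1).
Mode = (α−1)/β = 37.5/10.1 = 3.713.
Mean = α/β = 38.5/10.1 = 3.812.
Right-skewed posterior ⇒ mode < mean.

MAP = 3.713, posterior mean = 3.812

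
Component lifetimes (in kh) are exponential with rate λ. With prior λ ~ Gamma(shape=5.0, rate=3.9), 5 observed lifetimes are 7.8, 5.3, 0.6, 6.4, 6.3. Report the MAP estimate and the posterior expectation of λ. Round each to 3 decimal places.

MAP: 0.297. Posterior mean: 0.330.

Σ times = 26.4. Posterior: Gamma(shape = 5.0+5 = 10.0, rate = 3.9+26.4 = 30.3).
Mode = (α−1)/β = 9.0/30.3 = 0.297.
Mean = α/β = 10.0/30.3 = 0.330.
The posterior is right-skewed, so the mean exceeds the mode.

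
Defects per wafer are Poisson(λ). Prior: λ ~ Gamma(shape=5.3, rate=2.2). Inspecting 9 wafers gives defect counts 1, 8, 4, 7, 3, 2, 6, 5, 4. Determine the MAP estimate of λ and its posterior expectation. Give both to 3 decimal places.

Σ counts = 40. Posterior: Gamma(shape = 5.3+40 = 45.3, rate = 2.2+9 = 11.2).
Mode = (α−1)/β = 44.3/11.2 = 3.955.
Mean = α/β = 45.3/11.2 = 4.045.
Right-skewed posterior ⇒ mode < mean.

MAP estimate = 3.955, posterior expectation = 4.045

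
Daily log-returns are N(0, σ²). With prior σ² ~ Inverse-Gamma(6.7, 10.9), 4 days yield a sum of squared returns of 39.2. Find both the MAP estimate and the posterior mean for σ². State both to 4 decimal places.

Posterior: Inverse-Gamma(shape = 6.7+4/2 = 8.7, scale = 10.9+39.2/2 = 30.5).
Mode = β/(α+1) = 30.5/9.7 = 3.1443.
Mean = β/(α−1) = 30.5/7.7 = 3.9610.

MAP: 3.1443. Posterior mean: 3.9610.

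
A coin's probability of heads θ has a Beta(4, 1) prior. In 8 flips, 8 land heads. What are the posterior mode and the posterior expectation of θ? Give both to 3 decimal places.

Posterior: Beta(4+8, 1+0) = Beta(12, 1).
Since β = 1 ≤ 1 and α > 1, the Beta density is monotone increasing on [0,1]; the mode is at 1.
Mean = 12/(12+1) = 0.923.

MAP = 1.000; posterior mean = 0.923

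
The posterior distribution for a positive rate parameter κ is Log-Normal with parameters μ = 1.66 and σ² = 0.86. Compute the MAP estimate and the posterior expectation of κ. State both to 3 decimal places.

MAP estimate = 2.226, posterior expectation = 8.085

Mode = exp(μ − σ²) = exp(0.80) = 2.226.
Mean = exp(μ + σ²/2) = exp(2.090) = 8.085.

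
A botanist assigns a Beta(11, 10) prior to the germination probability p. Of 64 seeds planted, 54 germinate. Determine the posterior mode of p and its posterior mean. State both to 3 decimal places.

Posterior: Beta(11+54, 10+10) = Beta(65, 20).
Mode = (65−1)/(65+20−2) = 64/83 = 0.771.
Mean = 65/(65+20) = 65/85 = 0.765.

posterior mode = 0.771, posterior mean = 0.765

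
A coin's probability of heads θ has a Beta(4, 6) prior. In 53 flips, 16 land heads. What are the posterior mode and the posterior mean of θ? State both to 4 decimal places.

MAP = 0.3115; posterior mean = 0.3175

Posterior: Beta(4+16, 6+37) = Beta(20, 43).
Mode = (20−1)/(20+43−2) = 19/61 = 0.3115.
Mean = 20/(20+43) = 20/63 = 0.3175.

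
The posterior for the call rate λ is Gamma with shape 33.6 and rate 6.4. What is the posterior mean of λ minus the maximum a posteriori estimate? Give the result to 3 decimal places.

Mode = (α−1)/β = 32.6/6.4 = 5.094.
Mean = α/β = 33.6/6.4 = 5.250.
Difference = 5.250 − 5.094 = 0.156.

0.156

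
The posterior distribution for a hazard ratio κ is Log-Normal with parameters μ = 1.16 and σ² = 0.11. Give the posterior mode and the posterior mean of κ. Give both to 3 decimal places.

MAP = 2.858, posterior mean = 3.370

Mode = exp(μ − σ²) = exp(1.05) = 2.858.
Mean = exp(μ + σ²/2) = exp(1.215) = 3.370.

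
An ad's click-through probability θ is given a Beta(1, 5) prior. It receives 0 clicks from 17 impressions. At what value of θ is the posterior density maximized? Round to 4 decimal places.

0.0000

Posterior: Beta(1+0, 5+17) = Beta(1, 22).
Since α = 1 ≤ 1 and β > 1, the Beta density is monotone decreasing on [0,1]; the mode is at 0.
Mean = 1/(1+22) = 0.0435.
This is the posterior mode — the MAP estimate.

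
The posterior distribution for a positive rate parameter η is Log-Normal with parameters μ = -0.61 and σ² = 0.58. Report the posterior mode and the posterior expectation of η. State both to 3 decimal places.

Mode = exp(μ − σ²) = exp(-1.19) = 0.304.
Mean = exp(μ + σ²/2) = exp(-0.320) = 0.726.

η_MAP = 0.304, E[η|data] = 0.726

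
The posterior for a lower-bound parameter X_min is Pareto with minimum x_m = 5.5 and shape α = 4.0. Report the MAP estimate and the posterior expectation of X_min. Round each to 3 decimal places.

The Pareto density is strictly decreasing on [x_m, ∞), so the mode is x_m = 5.500.
Mean = α·x_m/(α−1) = 4.0·5.5/3.0 = 7.333.

X_min_MAP = 5.500, E[X_min|data] = 7.333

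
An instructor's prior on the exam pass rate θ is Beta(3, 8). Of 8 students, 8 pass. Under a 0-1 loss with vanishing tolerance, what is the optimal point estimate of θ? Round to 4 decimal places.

0.5882

Posterior: Beta(3+8, 8+0) = Beta(11, 8).
Mode = (11−1)/(11+8−2) = 10/17 = 0.5882.
Mean = 11/(11+8) = 11/19 = 0.5789.
This is the posterior mode — the MAP estimate.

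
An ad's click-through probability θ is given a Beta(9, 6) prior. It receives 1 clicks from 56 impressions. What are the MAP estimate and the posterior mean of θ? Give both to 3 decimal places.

MAP = 0.130; posterior mean = 0.141

Posterior: Beta(9+1, 6+55) = Beta(10, 61).
Mode = (10−1)/(10+61−2) = 9/69 = 0.130.
Mean = 10/(10+61) = 10/71 = 0.141.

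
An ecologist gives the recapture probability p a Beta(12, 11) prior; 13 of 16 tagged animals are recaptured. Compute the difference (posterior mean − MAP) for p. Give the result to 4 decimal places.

-0.0076

Posterior: Beta(12+13, 11+3) = Beta(25, 14).
Mode = (25−1)/(25+14−2) = 24/37 = 0.6486.
Mean = 25/(25+14) = 25/39 = 0.6410.
Difference = 0.6410 − 0.6486 = -0.0076.
The posterior is left-skewed, so the mode exceeds the mean.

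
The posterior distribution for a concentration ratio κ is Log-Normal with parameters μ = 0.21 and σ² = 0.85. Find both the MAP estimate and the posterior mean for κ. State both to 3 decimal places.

Mode = exp(μ − σ²) = exp(-0.64) = 0.527.
Mean = exp(μ + σ²/2) = exp(0.635) = 1.887.

MAP estimate = 0.527, posterior mean = 1.887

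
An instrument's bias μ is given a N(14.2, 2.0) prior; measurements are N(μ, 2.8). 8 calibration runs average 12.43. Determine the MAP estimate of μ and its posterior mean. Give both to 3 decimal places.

Posterior for μ is Normal. Precision-weighted mean: (1/2.0·14.2 + 8/2.8·12.43) / (1/2.0 + 8/2.8) = 12.694.
A Normal posterior is symmetric, so mode = mean.

μ_MAP = 12.694, E[μ|data] = 12.694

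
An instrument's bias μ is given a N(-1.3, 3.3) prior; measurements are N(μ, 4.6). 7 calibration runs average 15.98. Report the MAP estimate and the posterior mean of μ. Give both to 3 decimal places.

MAP = 13.110, posterior mean = 13.110

Posterior for μ is Normal. Precision-weighted mean: (1/3.3·-1.3 + 7/4.6·15.98) / (1/3.3 + 7/4.6) = 13.110.
A Normal posterior is symmetric, so mode = mean.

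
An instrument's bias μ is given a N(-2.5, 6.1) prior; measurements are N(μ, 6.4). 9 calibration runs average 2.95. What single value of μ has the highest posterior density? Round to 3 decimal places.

2.381

Posterior for μ is Normal. Precision-weighted mean: (1/6.1·-2.5 + 9/6.4·2.95) / (1/6.1 + 9/6.4) = 2.381.
A Normal posterior is symmetric, so mode = mean.
This is the posterior mode — the MAP estimate.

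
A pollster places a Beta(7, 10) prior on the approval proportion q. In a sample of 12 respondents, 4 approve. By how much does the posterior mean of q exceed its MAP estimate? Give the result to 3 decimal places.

0.009

Posterior: Beta(7+4, 10+8) = Beta(11, 18).
Mode = (11−1)/(11+18−2) = 10/27 = 0.370.
Mean = 11/(11+18) = 11/29 = 0.379.
Difference = 0.379 − 0.370 = 0.009.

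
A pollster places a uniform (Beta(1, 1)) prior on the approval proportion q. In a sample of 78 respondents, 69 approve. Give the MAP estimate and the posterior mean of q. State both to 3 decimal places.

MAP = 0.885; posterior mean = 0.875

Posterior: Beta(1+69, 1+9) = Beta(70, 10).
Mode = (70−1)/(70+10−2) = 69/78 = 0.885.
With a flat prior the MAP equals the MLE, 69/78.
Mean = 70/(70+10) = 70/80 = 0.875.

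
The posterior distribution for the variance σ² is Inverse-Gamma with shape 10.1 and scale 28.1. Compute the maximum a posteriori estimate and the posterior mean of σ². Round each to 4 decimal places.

Mode = β/(α+1) = 28.1/11.1 = 2.5315.
Mean = β/(α−1) = 28.1/9.1 = 3.0879.
Mean > mode: the posterior has a right tail.

MAP = 2.5315; posterior mean = 3.0879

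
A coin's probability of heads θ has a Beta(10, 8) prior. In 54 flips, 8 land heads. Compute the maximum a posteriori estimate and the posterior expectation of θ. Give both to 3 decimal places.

Posterior: Beta(10+8, 8+46) = Beta(18, 54).
Mode = (18−1)/(18+54−2) = 17/70 = 0.243.
Mean = 18/(18+54) = 18/72 = 0.250.

maximum a posteriori estimate = 0.243, posterior expectation = 0.250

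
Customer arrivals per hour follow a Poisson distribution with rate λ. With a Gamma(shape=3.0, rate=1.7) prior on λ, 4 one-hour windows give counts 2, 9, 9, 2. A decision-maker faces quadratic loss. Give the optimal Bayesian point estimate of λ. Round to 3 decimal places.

Σ counts = 22. Posterior: Gamma(shape = 3.0+22 = 25.0, rate = 1.7+4 = 5.7).
Mode = (α−1)/β = 24.0/5.7 = 4.211.
Mean = α/β = 25.0/5.7 = 4.386.
Quadratic loss ⇒ the optimal estimator is the posterior mean.

4.386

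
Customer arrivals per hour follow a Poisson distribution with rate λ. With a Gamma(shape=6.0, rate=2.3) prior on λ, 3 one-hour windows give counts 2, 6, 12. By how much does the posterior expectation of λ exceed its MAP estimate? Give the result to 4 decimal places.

Σ counts = 20. Posterior: Gamma(shape = 6.0+20 = 26.0, rate = 2.3+3 = 5.3).
Mode = (α−1)/β = 25.0/5.3 = 4.7170.
Mean = α/β = 26.0/5.3 = 4.9057.
Difference = 4.9057 − 4.7170 = 0.1887.
The mean is pulled above the mode by the posterior's right skew.

0.1887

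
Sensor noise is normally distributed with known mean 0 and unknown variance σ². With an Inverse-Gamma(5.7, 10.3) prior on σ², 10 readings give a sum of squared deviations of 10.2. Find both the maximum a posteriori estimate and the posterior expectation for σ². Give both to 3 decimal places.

Posterior: Inverse-Gamma(shape = 5.7+10/2 = 10.7, scale = 10.3+10.2/2 = 15.4).
Mode = β/(α+1) = 15.4/11.7 = 1.316.
Mean = β/(α−1) = 15.4/9.7 = 1.588.
The mean is pulled above the mode by the posterior's right skew.

MAP: 1.316. Posterior mean: 1.588.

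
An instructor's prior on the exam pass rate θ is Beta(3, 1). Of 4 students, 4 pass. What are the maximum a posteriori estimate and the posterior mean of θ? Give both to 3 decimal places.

Posterior: Beta(3+4, 1+0) = Beta(7, 1).
Since β = 1 ≤ 1 and α > 1, the Beta density is monotone increasing on [0,1]; the mode is at 1.
Mean = 7/(7+1) = 0.875.
Mode > mean: the posterior has a left tail.

MAP = 1.000; posterior mean = 0.875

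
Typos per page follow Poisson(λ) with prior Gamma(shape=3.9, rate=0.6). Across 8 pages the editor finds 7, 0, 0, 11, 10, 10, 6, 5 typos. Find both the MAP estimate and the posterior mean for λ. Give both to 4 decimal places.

MAP = 6.0349, posterior mean = 6.1512

Σ counts = 49. Posterior: Gamma(shape = 3.9+49 = 52.9, rate = 0.6+8 = 8.6).
Mode = (α−1)/β = 51.9/8.6 = 6.0349.
Mean = α/β = 52.9/8.6 = 6.1512.
The posterior is right-skewed, so the mean exceeds the mode.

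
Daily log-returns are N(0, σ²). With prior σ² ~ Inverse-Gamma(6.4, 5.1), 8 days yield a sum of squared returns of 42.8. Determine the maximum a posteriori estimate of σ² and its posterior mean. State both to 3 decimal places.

maximum a posteriori estimate = 2.325, posterior mean = 2.819

Posterior: Inverse-Gamma(shape = 6.4+8/2 = 10.4, scale = 5.1+42.8/2 = 26.5).
Mode = β/(α+1) = 26.5/11.4 = 2.325.
Mean = β/(α−1) = 26.5/9.4 = 2.819.
Mean > mode: the posterior has a right tail.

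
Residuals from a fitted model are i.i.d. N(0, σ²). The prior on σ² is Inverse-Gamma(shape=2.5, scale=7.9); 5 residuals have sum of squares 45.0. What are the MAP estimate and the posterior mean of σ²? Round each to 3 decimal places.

Posterior: Inverse-Gamma(shape = 2.5+5/2 = 5.0, scale = 7.9+45.0/2 = 30.4).
Mode = β/(α+1) = 30.4/6.0 = 5.067.
Mean = β/(α−1) = 30.4/4.0 = 7.600.

MAP = 5.067, posterior mean = 7.600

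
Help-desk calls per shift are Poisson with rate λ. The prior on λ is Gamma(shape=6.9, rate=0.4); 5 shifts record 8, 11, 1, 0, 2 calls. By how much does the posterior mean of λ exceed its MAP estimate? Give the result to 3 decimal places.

0.185

Σ counts = 22. Posterior: Gamma(shape = 6.9+22 = 28.9, rate = 0.4+5 = 5.4).
Mode = (α−1)/β = 27.9/5.4 = 5.167.
Mean = α/β = 28.9/5.4 = 5.352.
Difference = 5.352 − 5.167 = 0.185.
Right-skewed posterior ⇒ mode < mean.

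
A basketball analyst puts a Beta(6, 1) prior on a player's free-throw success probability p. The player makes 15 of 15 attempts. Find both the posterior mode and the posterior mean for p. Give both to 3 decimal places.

MAP = 1.000, posterior mean = 0.955

Posterior: Beta(6+15, 1+0) = Beta(21, 1).
Since β = 1 ≤ 1 and α > 1, the Beta density is monotone increasing on [0,1]; the mode is at 1.
Mean = 21/(21+1) = 0.955.
The posterior is left-skewed, so the mode exceeds the mean.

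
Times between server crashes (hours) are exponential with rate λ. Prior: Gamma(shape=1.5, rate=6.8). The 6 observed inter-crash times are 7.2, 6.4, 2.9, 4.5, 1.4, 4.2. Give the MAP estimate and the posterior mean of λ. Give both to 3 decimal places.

Σ times = 26.6. Posterior: Gamma(shape = 1.5+6 = 7.5, rate = 6.8+26.6 = 33.4).
Mode = (α−1)/β = 6.5/33.4 = 0.195.
Mean = α/β = 7.5/33.4 = 0.225.

MAP = 0.195, posterior mean = 0.225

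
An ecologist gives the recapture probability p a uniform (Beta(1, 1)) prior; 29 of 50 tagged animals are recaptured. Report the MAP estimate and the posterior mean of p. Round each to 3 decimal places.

MAP estimate = 0.580, posterior mean = 0.577

Posterior: Beta(1+29, 1+21) = Beta(30, 22).
Mode = (30−1)/(30+22−2) = 29/50 = 0.580.
With a flat prior the MAP equals the MLE, 29/50.
Mean = 30/(30+22) = 30/52 = 0.577.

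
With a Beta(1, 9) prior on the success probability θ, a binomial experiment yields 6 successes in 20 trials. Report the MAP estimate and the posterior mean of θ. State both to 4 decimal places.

Posterior: Beta(1+6, 9+14) = Beta(7, 23).
Mode = (7−1)/(7+23−2) = 6/28 = 0.2143.
Mean = 7/(7+23) = 7/30 = 0.2333.
Right-skewed posterior ⇒ mode < mean.

MAP = 0.2143, posterior mean = 0.2333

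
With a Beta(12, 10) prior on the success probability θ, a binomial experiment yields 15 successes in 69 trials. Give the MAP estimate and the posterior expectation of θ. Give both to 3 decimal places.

MAP = 0.292, posterior mean = 0.297

Posterior: Beta(12+15, 10+54) = Beta(27, 64).
Mode = (27−1)/(27+64−2) = 26/89 = 0.292.
Mean = 27/(27+64) = 27/91 = 0.297.
The mean is pulled above the mode by the posterior's right skew.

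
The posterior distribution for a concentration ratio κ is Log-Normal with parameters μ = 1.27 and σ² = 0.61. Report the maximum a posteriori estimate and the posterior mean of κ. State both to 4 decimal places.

κ_MAP = 1.9348, E[κ|data] = 4.8307

Mode = exp(μ − σ²) = exp(0.66) = 1.9348.
Mean = exp(μ + σ²/2) = exp(1.575) = 4.8307.
The posterior is right-skewed, so the mean exceeds the mode.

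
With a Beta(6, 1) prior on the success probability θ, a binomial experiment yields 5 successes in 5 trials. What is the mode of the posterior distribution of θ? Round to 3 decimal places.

1.000

Posterior: Beta(6+5, 1+0) = Beta(11, 1).
Since β = 1 ≤ 1 and α > 1, the Beta density is monotone increasing on [0,1]; the mode is at 1.
Mean = 11/(11+1) = 0.917.
This is the posterior mode — the MAP estimate.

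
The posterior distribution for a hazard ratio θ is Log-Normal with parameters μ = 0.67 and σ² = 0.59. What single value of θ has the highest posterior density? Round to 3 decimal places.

Mode = exp(μ − σ²) = exp(0.08) = 1.083.
Mean = exp(μ + σ²/2) = exp(0.965) = 2.625.
This is the posterior mode — the MAP estimate.

1.083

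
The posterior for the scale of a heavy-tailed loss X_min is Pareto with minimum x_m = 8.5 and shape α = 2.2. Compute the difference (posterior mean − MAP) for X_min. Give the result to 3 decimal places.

7.083

The Pareto density is strictly decreasing on [x_m, ∞), so the mode is x_m = 8.500.
Mean = α·x_m/(α−1) = 2.2·8.5/1.2 = 15.583.
Difference = 15.583 − 8.500 = 7.083.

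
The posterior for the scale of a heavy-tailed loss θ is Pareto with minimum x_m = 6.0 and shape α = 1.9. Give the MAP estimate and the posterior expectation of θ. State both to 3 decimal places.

MAP = 6.000, posterior mean = 12.667

The Pareto density is strictly decreasing on [x_m, ∞), so the mode is x_m = 6.000.
Mean = α·x_m/(α−1) = 1.9·6.0/0.9 = 12.667.
Mean > mode: the posterior has a right tail.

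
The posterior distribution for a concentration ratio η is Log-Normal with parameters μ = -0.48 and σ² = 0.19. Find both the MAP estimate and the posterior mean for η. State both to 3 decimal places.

η_MAP = 0.512, E[η|data] = 0.680

Mode = exp(μ − σ²) = exp(-0.67) = 0.512.
Mean = exp(μ + σ²/2) = exp(-0.385) = 0.680.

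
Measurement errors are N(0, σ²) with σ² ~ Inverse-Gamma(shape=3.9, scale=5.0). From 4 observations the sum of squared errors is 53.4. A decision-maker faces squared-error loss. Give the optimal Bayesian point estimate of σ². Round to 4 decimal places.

Posterior: Inverse-Gamma(shape = 3.9+4/2 = 5.9, scale = 5.0+53.4/2 = 31.7).
Mode = β/(α+1) = 31.7/6.9 = 4.5942.
Mean = β/(α−1) = 31.7/4.9 = 6.4694.
Squared-error loss ⇒ the optimal estimator is the posterior mean.

6.4694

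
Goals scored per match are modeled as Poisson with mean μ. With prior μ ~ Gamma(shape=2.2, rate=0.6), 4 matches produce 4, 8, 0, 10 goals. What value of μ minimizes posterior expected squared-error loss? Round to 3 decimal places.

Σ counts = 22. Posterior: Gamma(shape = 2.2+22 = 24.2, rate = 0.6+4 = 4.6).
Mode = (α−1)/β = 23.2/4.6 = 5.043.
Mean = α/β = 24.2/4.6 = 5.261.
Squared-error loss ⇒ the optimal estimator is the posterior mean.

5.261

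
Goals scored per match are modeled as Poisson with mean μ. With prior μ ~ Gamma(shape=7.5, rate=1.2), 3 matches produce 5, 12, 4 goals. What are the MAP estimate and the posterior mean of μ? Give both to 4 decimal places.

MAP = 6.5476, posterior mean = 6.7857

Σ counts = 21. Posterior: Gamma(shape = 7.5+21 = 28.5, rate = 1.2+3 = 4.2).
Mode = (α−1)/β = 27.5/4.2 = 6.5476.
Mean = α/β = 28.5/4.2 = 6.7857.
Mean > mode: the posterior has a right tail.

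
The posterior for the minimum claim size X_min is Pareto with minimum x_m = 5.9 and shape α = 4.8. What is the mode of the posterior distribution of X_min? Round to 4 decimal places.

The Pareto density is strictly decreasing on [x_m, ∞), so the mode is x_m = 5.9000.
Mean = α·x_m/(α−1) = 4.8·5.9/3.8 = 7.4526.
This is the posterior mode — the MAP estimate.

5.9000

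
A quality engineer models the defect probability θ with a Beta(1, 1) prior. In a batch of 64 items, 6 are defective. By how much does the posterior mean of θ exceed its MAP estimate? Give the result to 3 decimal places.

Posterior: Beta(1+6, 1+58) = Beta(7, 59).
Mode = (7−1)/(7+59−2) = 6/64 = 0.094.
With a flat prior the MAP equals the MLE, 6/64.
Mean = 7/(7+59) = 7/66 = 0.106.
Difference = 0.106 − 0.094 = 0.012.
The posterior is right-skewed, so the mean exceeds the mode.

0.012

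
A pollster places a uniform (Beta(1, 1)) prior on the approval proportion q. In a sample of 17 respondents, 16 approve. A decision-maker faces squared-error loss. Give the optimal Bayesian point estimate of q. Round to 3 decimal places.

0.895

Posterior: Beta(1+16, 1+1) = Beta(17, 2).
Mode = (17−1)/(17+2−2) = 16/17 = 0.941.
With a flat prior the MAP equals the MLE, 16/17.
Mean = 17/(17+2) = 17/19 = 0.895.
Squared-error loss ⇒ the optimal estimator is the posterior mean.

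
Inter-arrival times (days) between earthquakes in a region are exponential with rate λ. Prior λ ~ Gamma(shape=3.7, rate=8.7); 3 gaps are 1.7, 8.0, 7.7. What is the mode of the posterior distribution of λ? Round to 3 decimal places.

Σ times = 17.4. Posterior: Gamma(shape = 3.7+3 = 6.7, rate = 8.7+17.4 = 26.1).
Mode = (α−1)/β = 5.7/26.1 = 0.218.
Mean = α/β = 6.7/26.1 = 0.257.
This is the posterior mode — the MAP estimate.

0.218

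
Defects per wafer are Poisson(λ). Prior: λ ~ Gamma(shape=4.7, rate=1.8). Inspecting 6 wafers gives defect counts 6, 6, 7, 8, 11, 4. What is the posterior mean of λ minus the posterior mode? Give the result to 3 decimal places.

Σ counts = 42. Posterior: Gamma(shape = 4.7+42 = 46.7, rate = 1.8+6 = 7.8).
Mode = (α−1)/β = 45.7/7.8 = 5.859.
Mean = α/β = 46.7/7.8 = 5.987.
Difference = 5.987 − 5.859 = 0.128.

0.128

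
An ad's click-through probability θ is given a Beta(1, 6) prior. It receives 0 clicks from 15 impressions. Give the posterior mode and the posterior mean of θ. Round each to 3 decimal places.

posterior mode = 0.000, posterior mean = 0.045

Posterior: Beta(1+0, 6+15) = Beta(1, 21).
Since α = 1 ≤ 1 and β > 1, the Beta density is monotone decreasing on [0,1]; the mode is at 0.
Mean = 1/(1+21) = 0.045.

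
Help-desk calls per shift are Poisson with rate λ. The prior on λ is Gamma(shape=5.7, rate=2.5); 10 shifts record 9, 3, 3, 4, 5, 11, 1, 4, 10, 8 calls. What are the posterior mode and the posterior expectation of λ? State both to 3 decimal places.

λ_MAP = 5.016, E[λ|data] = 5.096

Σ counts = 58. Posterior: Gamma(shape = 5.7+58 = 63.7, rate = 2.5+10 = 12.5).
Mode = (α−1)/β = 62.7/12.5 = 5.016.
Mean = α/β = 63.7/12.5 = 5.096.
The mean is pulled above the mode by the posterior's right skew.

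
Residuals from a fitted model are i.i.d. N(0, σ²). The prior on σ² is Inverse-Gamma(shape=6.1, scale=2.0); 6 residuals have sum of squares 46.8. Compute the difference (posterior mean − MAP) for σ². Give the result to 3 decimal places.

0.621

Posterior: Inverse-Gamma(shape = 6.1+6/2 = 9.1, scale = 2.0+46.8/2 = 25.4).
Mode = β/(α+1) = 25.4/10.1 = 2.515.
Mean = β/(α−1) = 25.4/8.1 = 3.136.
Difference = 3.136 − 2.515 = 0.621.
The posterior is right-skewed, so the mean exceeds the mode.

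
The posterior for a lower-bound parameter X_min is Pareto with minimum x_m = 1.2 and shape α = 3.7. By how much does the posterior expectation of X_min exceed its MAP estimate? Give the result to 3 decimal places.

0.444

The Pareto density is strictly decreasing on [x_m, ∞), so the mode is x_m = 1.200.
Mean = α·x_m/(α−1) = 3.7·1.2/2.7 = 1.644.
Difference = 1.644 − 1.200 = 0.444.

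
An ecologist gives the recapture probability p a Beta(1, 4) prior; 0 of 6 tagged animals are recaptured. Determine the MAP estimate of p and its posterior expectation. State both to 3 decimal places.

MAP = 0.000, posterior mean = 0.091

Posterior: Beta(1+0, 4+6) = Beta(1, 10).
Since α = 1 ≤ 1 and β > 1, the Beta density is monotone decreasing on [0,1]; the mode is at 0.
Mean = 1/(1+10) = 0.091.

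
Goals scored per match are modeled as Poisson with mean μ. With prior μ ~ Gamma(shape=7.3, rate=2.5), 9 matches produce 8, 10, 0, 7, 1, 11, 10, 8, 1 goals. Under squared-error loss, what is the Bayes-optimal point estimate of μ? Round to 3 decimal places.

Σ counts = 56. Posterior: Gamma(shape = 7.3+56 = 63.3, rate = 2.5+9 = 11.5).
Mode = (α−1)/β = 62.3/11.5 = 5.417.
Mean = α/β = 63.3/11.5 = 5.504.
Squared-error loss ⇒ the optimal estimator is the posterior mean.

5.504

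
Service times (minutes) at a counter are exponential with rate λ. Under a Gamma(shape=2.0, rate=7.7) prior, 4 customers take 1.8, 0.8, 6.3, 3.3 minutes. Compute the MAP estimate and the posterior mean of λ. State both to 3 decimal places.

MAP = 0.251, posterior mean = 0.302

Σ times = 12.2. Posterior: Gamma(shape = 2.0+4 = 6.0, rate = 7.7+12.2 = 19.9).
Mode = (α−1)/β = 5.0/19.9 = 0.251.
Mean = α/β = 6.0/19.9 = 0.302.
The posterior is right-skewed, so the mean exceeds the mode.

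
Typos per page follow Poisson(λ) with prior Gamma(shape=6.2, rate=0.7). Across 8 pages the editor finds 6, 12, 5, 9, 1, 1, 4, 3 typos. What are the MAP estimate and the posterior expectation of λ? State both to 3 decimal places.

λ_MAP = 5.310, E[λ|data] = 5.425

Σ counts = 41. Posterior: Gamma(shape = 6.2+41 = 47.2, rate = 0.7+8 = 8.7).
Mode = (α−1)/β = 46.2/8.7 = 5.310.
Mean = α/β = 47.2/8.7 = 5.425.
The mean is pulled above the mode by the posterior's right skew.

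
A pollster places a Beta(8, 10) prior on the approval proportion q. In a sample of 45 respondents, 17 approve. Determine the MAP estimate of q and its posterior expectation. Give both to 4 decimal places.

MAP estimate = 0.3934, posterior expectation = 0.3968

Posterior: Beta(8+17, 10+28) = Beta(25, 38).
Mode = (25−1)/(25+38−2) = 24/61 = 0.3934.
Mean = 25/(25+38) = 25/63 = 0.3968.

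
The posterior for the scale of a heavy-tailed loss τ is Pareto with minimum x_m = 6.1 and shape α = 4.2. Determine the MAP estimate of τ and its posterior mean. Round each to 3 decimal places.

MAP = 6.100; posterior mean = 8.006

The Pareto density is strictly decreasing on [x_m, ∞), so the mode is x_m = 6.100.
Mean = α·x_m/(α−1) = 4.2·6.1/3.2 = 8.006.
Mean > mode: the posterior has a right tail.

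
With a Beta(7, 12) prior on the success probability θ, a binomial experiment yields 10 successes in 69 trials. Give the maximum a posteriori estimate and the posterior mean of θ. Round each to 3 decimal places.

maximum a posteriori estimate = 0.186, posterior mean = 0.193

Posterior: Beta(7+10, 12+59) = Beta(17, 71).
Mode = (17−1)/(17+71−2) = 16/86 = 0.186.
Mean = 17/(17+71) = 17/88 = 0.193.
Right-skewed posterior ⇒ mode < mean.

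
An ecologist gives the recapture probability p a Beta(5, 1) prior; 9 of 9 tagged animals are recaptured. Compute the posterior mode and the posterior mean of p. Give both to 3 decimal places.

MAP: 1.000. Posterior mean: 0.933.

Posterior: Beta(5+9, 1+0) = Beta(14, 1).
Since β = 1 ≤ 1 and α > 1, the Beta density is monotone increasing on [0,1]; the mode is at 1.
Mean = 14/(14+1) = 0.933.
Left-skewed posterior ⇒ mean < mode.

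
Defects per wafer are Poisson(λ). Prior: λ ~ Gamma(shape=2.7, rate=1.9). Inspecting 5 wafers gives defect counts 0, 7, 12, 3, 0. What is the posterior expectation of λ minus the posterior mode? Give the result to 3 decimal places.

Σ counts = 22. Posterior: Gamma(shape = 2.7+22 = 24.7, rate = 1.9+5 = 6.9).
Mode = (α−1)/β = 23.7/6.9 = 3.435.
Mean = α/β = 24.7/6.9 = 3.580.
Difference = 3.580 − 3.435 = 0.145.

0.145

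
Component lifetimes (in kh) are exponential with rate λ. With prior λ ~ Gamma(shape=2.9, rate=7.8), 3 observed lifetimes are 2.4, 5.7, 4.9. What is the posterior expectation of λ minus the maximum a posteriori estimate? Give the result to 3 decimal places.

0.048

Σ times = 13.0. Posterior: Gamma(shape = 2.9+3 = 5.9, rate = 7.8+13.0 = 20.8).
Mode = (α−1)/β = 4.9/20.8 = 0.236.
Mean = α/β = 5.9/20.8 = 0.284.
Difference = 0.284 − 0.236 = 0.048.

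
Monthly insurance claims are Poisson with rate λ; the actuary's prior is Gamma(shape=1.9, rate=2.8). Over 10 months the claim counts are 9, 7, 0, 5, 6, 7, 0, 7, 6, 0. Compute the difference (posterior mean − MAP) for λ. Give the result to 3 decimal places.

0.078

Σ counts = 47. Posterior: Gamma(shape = 1.9+47 = 48.9, rate = 2.8+10 = 12.8).
Mode = (α−1)/β = 47.9/12.8 = 3.742.
Mean = α/β = 48.9/12.8 = 3.820.
Difference = 3.820 − 3.742 = 0.078.
Right-skewed posterior ⇒ mode < mean.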